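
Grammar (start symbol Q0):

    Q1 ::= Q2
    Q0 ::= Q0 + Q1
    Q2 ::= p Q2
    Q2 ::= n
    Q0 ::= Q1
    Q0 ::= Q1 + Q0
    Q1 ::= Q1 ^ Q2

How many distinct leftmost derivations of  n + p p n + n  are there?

Parse trees for n + p p n + n:
  [Q0 [Q0 [Q0 [Q1 [Q2 n]]] + [Q1 [Q2 p [Q2 p [Q2 n]]]]] + [Q1 [Q2 n]]]
  [Q0 [Q0 [Q1 [Q2 n]] + [Q0 [Q1 [Q2 p [Q2 p [Q2 n]]]]]] + [Q1 [Q2 n]]]
  [Q0 [Q1 [Q2 n]] + [Q0 [Q0 [Q1 [Q2 p [Q2 p [Q2 n]]]]] + [Q1 [Q2 n]]]]
  [Q0 [Q1 [Q2 n]] + [Q0 [Q1 [Q2 p [Q2 p [Q2 n]]]] + [Q0 [Q1 [Q2 n]]]]]

4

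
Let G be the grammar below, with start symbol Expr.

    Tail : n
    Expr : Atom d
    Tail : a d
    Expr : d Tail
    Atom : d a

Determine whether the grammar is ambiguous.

Ambiguous

Witness: d a d

Derivation 1: Expr ⇒ Atom d ⇒ d a d
Derivation 2: Expr ⇒ d Tail ⇒ d a d

Two distinct leftmost derivations for the same string.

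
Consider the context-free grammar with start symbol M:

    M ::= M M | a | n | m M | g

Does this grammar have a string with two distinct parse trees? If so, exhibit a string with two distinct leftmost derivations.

Ambiguous

Witness: a a a

Derivation 1: M ⇒ M M ⇒ M M M ⇒ a M M ⇒ a a M ⇒ a a a
Derivation 2: M ⇒ M M ⇒ a M ⇒ a M M ⇒ a a M ⇒ a a a

Two distinct leftmost derivations for the same string.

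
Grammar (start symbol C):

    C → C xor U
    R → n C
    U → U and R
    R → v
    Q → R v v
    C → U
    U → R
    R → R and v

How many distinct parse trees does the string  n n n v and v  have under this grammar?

Parse trees for n n n v and v:
  [C [U [U [R n [C [U [R n [C [U [R n [C [U [R v]]]]]]]]]]] and [R v]]]
  [C [U [R n [C [U [U [R n [C [U [R n [C [U [R v]]]]]]]] and [R v]]]]]]
  [C [U [R n [C [U [R n [C [U [U [R n [C [U [R v]]]]] and [R v]]]]]]]]]
  [C [U [R n [C [U [R n [C [U [R n [C [U [U [R v]] and [R v]]]]]]]]]]]]
  [C [U [R n [C [U [R n [C [U [R n [C [U [R [R v] and v]]]]]]]]]]]]
  [C [U [R n [C [U [R n [C [U [R [R n [C [U [R v]]]] and v]]]]]]]]]
  [C [U [R n [C [U [R [R n [C [U [R n [C [U [R v]]]]]]] and v]]]]]]
  [C [U [R [R n [C [U [R n [C [U [R n [C [U [R v]]]]]]]]]] and v]]]

8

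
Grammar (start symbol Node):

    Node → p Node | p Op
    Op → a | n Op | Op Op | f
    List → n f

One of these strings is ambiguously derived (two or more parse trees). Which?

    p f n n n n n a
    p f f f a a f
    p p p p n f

p f f f a a f

p f n n n n n a: 1 tree
p f f f a a f: 42 trees
p p p p n f: 1 tree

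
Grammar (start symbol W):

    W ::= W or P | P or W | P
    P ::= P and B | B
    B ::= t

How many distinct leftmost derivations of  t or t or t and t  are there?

Parse trees for t or t or t and t:
  [W [W [W [P [B t]]] or [P [B t]]] or [P [P [B t]] and [B t]]]
  [W [W [P [B t]] or [W [P [B t]]]] or [P [P [B t]] and [B t]]]
  [W [P [B t]] or [W [W [P [B t]]] or [P [P [B t]] and [B t]]]]
  [W [P [B t]] or [W [P [B t]] or [W [P [P [B t]] and [B t]]]]]

4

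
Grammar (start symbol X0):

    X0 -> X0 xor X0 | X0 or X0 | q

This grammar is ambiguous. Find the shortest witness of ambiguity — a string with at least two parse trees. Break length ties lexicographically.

q or q or q

length 1: no string has ≥2 trees
length 3: no string has ≥2 trees
length 5: q or q or q has 2 parse trees

Two derivations of q or q or q:
  X0 ⇒ X0 or X0 ⇒ X0 or X0 or X0 ⇒ q or X0 or X0 ⇒ q or q or X0 ⇒ q or q or q
  X0 ⇒ X0 or X0 ⇒ q or X0 ⇒ q or X0 or X0 ⇒ q or q or X0 ⇒ q or q or q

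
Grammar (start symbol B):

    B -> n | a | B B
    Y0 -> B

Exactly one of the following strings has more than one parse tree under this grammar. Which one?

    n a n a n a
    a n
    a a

n a n a n a: 42 trees
a n: 1 tree
a a: 1 tree

n a n a n a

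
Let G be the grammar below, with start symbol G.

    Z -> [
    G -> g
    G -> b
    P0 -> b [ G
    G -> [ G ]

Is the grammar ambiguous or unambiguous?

Unambiguous

(Z, P0 are unreachable from G, so their rules don't affect L(G).) L(G) is { openⁿ atom closeⁿ : n ≥ 0 }. The bracket depth fixes n, and the derivation is forced at every step.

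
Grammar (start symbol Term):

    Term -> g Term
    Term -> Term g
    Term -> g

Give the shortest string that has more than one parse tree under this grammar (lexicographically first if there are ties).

g g

length 1: no string has ≥2 trees
length 2: g g has 2 parse trees

Two derivations of g g:
  Term ⇒ g Term ⇒ g g
  Term ⇒ Term g ⇒ g g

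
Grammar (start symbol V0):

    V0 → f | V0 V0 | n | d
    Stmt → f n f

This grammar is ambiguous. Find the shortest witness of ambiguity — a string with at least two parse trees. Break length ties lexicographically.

d d d

length 1: no string has ≥2 trees
length 2: no string has ≥2 trees
length 3: d d d has 2 parse trees

Two derivations of d d d:
  V0 ⇒ V0 V0 ⇒ V0 V0 V0 ⇒ d V0 V0 ⇒ d d V0 ⇒ d d d
  V0 ⇒ V0 V0 ⇒ d V0 ⇒ d V0 V0 ⇒ d d V0 ⇒ d d d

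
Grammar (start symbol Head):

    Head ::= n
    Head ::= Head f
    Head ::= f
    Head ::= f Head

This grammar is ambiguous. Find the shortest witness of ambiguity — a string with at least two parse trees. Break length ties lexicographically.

length 1: no string has ≥2 trees
length 2: f f has 2 parse trees

Two derivations of f f:
  Head ⇒ Head f ⇒ f f
  Head ⇒ f Head ⇒ f f

f f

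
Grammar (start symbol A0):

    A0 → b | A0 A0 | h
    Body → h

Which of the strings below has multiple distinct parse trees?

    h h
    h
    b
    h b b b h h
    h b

h h: 1 tree
h: 1 tree
b: 1 tree
h b b b h h: 42 trees
h b: 1 tree

h b b b h h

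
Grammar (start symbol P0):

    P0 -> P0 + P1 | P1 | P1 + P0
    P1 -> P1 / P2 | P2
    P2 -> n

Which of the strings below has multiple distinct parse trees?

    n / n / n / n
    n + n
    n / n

n + n

n / n / n / n: 1 tree
n + n: 2 trees
n / n: 1 tree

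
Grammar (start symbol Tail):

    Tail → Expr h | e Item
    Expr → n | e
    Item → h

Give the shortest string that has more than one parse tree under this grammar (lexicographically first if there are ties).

e h

length 2: e h has 2 parse trees

Two derivations of e h:
  Tail ⇒ Expr h ⇒ e h
  Tail ⇒ e Item ⇒ e h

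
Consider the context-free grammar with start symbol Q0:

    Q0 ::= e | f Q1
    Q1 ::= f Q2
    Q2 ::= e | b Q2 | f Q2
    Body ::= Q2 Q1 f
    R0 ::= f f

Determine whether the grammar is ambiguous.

Unambiguous

Only Q0, Q1, Q2 are reachable from Q0; ignoring the rest: Restricted to the reachable nonterminals, every rule has the form A → t or A → t B, and no two rules for the same A share a first terminal. The grammar encodes a DFA — one run per string.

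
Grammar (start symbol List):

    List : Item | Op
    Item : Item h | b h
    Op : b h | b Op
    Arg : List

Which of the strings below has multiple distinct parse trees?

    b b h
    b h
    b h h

b b h: 1 tree
b h: 2 trees
b h h: 1 tree

b h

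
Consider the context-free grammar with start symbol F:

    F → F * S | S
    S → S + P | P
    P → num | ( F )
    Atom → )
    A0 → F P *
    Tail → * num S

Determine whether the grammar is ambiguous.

Unambiguous

Only F, S, P are reachable from F; ignoring the rest: F → F * S | S  ;  S → S + P | P  — a left-associative chain with P at the bottom. Each string factors uniquely by precedence.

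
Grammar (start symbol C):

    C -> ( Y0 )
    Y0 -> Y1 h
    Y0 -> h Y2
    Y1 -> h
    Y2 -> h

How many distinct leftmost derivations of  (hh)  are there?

2

Parse trees for (hh):
  [C ( [Y0 [Y1 h] h] )]
  [C ( [Y0 h [Y2 h]] )]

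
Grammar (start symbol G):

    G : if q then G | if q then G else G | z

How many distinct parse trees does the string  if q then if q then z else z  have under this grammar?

Parse trees for if q then if q then z else z:
  [G if q then [G if q then [G z] else [G z]]]
  [G if q then [G if q then [G z]] else [G z]]

2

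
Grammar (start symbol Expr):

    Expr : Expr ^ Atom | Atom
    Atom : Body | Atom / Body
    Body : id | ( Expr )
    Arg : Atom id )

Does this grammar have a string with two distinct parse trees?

Unambiguous

Only Expr, Atom, Body are reachable from Expr; ignoring the rest: This is a standard precedence ladder (Expr over Atom over Body), with each level left-recursive on its own operator ('^' at Expr, '/' at Atom). That structure is LR(1), hence unambiguous.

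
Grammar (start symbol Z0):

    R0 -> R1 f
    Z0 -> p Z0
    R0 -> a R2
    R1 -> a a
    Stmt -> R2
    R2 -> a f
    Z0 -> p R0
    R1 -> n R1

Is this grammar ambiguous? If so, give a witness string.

Ambiguous

Witness: p a a f

Derivation 1: Z0 ⇒ p R0 ⇒ p R1 f ⇒ p a a f
Derivation 2: Z0 ⇒ p R0 ⇒ p a R2 ⇒ p a a f

Two distinct leftmost derivations for the same string.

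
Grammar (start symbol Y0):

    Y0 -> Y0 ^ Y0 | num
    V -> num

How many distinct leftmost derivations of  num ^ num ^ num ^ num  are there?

5

Parse trees for num ^ num ^ num ^ num:
  [Y0 [Y0 num] ^ [Y0 [Y0 num] ^ [Y0 [Y0 num] ^ [Y0 num]]]]
  [Y0 [Y0 num] ^ [Y0 [Y0 [Y0 num] ^ [Y0 num]] ^ [Y0 num]]]
  [Y0 [Y0 [Y0 num] ^ [Y0 num]] ^ [Y0 [Y0 num] ^ [Y0 num]]]
  [Y0 [Y0 [Y0 num] ^ [Y0 [Y0 num] ^ [Y0 num]]] ^ [Y0 num]]
  [Y0 [Y0 [Y0 [Y0 num] ^ [Y0 num]] ^ [Y0 num]] ^ [Y0 num]]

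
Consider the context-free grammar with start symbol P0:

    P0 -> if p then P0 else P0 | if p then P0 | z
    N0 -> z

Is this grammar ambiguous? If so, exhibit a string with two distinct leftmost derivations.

Witness: if p then if p then z else z

Derivation 1: P0 ⇒ if p then P0 else P0 ⇒ if p then if p then P0 else P0 ⇒ if p then if p then z else P0 ⇒ if p then if p then z else z
Derivation 2: P0 ⇒ if p then P0 ⇒ if p then if p then P0 else P0 ⇒ if p then if p then z else P0 ⇒ if p then if p then z else z

Two distinct leftmost derivations for the same string.

Ambiguous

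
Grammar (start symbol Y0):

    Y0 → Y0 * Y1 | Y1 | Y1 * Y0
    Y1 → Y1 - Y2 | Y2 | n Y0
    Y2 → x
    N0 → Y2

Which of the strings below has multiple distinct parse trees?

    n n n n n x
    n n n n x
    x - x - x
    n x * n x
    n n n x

n x * n x

n n n n n x: 1 tree
n n n n x: 1 tree
x - x - x: 1 tree
n x * n x: 4 trees
n n n x: 1 tree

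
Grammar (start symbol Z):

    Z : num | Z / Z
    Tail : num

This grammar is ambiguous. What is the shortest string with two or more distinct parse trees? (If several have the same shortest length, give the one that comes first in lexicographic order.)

length 1: no string has ≥2 trees
length 3: no string has ≥2 trees
length 5: num / num / num has 2 parse trees

Two derivations of num / num / num:
  Z ⇒ Z / Z ⇒ num / Z ⇒ num / Z / Z ⇒ num / num / Z ⇒ num / num / num
  Z ⇒ Z / Z ⇒ Z / Z / Z ⇒ num / Z / Z ⇒ num / num / Z ⇒ num / num / num

num / num / num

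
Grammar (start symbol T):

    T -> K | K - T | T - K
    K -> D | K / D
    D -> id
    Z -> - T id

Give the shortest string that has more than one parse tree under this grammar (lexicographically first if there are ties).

length 1: no string has ≥2 trees
length 3: id - id has 2 parse trees

Two derivations of id - id:
  T ⇒ K - T ⇒ D - T ⇒ id - T ⇒ id - K ⇒ id - D ⇒ id - id
  T ⇒ T - K ⇒ K - K ⇒ D - K ⇒ id - K ⇒ id - D ⇒ id - id

id - id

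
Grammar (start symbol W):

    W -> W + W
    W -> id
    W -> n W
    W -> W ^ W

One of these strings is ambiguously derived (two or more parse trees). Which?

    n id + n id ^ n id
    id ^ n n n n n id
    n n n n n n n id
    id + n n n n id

n id + n id ^ n id: 7 trees
id ^ n n n n n id: 1 tree
n n n n n n n id: 1 tree
id + n n n n id: 1 tree

n id + n id ^ n id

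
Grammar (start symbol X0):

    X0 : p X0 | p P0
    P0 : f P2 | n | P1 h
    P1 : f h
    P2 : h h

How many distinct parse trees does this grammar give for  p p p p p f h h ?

2

Parse trees for p p p p p f h h:
  [X0 p [X0 p [X0 p [X0 p [X0 p [P0 f [P2 h h]]]]]]]
  [X0 p [X0 p [X0 p [X0 p [X0 p [P0 [P1 f h] h]]]]]]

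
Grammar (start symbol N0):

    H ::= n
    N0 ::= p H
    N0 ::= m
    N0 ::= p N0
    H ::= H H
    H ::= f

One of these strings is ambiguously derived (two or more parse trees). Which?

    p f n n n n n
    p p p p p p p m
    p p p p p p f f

p f n n n n n

p f n n n n n: 42 trees
p p p p p p p m: 1 tree
p p p p p p f f: 1 tree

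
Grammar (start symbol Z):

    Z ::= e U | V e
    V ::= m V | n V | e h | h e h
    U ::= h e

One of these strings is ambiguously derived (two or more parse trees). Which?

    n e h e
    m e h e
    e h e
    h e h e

e h e

n e h e: 1 tree
m e h e: 1 tree
e h e: 2 trees
h e h e: 1 tree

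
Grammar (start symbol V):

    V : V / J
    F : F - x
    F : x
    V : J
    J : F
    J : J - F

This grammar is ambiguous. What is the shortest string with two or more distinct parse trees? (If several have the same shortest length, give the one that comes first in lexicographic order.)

length 1: no string has ≥2 trees
length 3: x - x has 2 parse trees

Two derivations of x - x:
  V ⇒ J ⇒ F ⇒ F - x ⇒ x - x
  V ⇒ J ⇒ J - F ⇒ F - F ⇒ x - F ⇒ x - x

x - x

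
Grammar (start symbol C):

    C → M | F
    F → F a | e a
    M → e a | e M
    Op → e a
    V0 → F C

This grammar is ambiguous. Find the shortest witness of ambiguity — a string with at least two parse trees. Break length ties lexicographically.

length 2: e a has 2 parse trees

Two derivations of e a:
  C ⇒ M ⇒ e a
  C ⇒ F ⇒ e a

e a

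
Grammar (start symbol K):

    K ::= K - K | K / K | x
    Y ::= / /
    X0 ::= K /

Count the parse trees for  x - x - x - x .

5

Parse trees for x - x - x - x:
  [K [K x] - [K [K x] - [K [K x] - [K x]]]]
  [K [K x] - [K [K [K x] - [K x]] - [K x]]]
  [K [K [K x] - [K x]] - [K [K x] - [K x]]]
  [K [K [K x] - [K [K x] - [K x]]] - [K x]]
  [K [K [K [K x] - [K x]] - [K x]] - [K x]]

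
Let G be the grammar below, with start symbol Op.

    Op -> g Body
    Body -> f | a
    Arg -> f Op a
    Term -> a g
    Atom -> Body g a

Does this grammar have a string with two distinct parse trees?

Unambiguous

(Arg, Term, Atom are unreachable from Op, so their rules don't affect L(Op).) Each reachable nonterminal has at most one production per leading terminal, and all productions are right-linear; the derivation is determined token-by-token.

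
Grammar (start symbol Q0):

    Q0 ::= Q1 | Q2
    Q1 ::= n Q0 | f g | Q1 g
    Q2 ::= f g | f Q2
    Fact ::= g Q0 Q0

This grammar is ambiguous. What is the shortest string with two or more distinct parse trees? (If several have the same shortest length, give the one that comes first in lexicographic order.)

length 2: f g has 2 parse trees

Two derivations of f g:
  Q0 ⇒ Q1 ⇒ f g
  Q0 ⇒ Q2 ⇒ f g

f g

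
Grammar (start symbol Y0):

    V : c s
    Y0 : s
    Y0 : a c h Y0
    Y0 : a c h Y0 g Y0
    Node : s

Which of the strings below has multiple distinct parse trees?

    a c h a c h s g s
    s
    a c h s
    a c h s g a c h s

a c h a c h s g s

a c h a c h s g s: 2 trees
s: 1 tree
a c h s: 1 tree
a c h s g a c h s: 1 tree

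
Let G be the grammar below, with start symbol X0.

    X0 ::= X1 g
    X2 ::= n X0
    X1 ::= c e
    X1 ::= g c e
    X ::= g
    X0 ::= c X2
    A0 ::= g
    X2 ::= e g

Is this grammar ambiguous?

Ambiguous

Witness: c e g

Derivation 1: X0 ⇒ X1 g ⇒ c e g
Derivation 2: X0 ⇒ c X2 ⇒ c e g

Two distinct leftmost derivations for the same string.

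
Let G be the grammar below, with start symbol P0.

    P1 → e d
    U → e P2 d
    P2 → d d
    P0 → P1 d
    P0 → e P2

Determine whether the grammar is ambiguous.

Witness: e d d

Derivation 1: P0 ⇒ P1 d ⇒ e d d
Derivation 2: P0 ⇒ e P2 ⇒ e d d

Two distinct leftmost derivations for the same string.

Ambiguous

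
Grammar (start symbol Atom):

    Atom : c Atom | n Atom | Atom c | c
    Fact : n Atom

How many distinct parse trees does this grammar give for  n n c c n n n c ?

1

Parse trees for n n c c n n n c:
  [Atom n [Atom n [Atom c [Atom c [Atom n [Atom n [Atom n [Atom c]]]]]]]]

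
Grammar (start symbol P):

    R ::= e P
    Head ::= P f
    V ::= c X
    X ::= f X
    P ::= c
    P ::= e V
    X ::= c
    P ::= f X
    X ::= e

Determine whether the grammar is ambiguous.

Only P, V, X are reachable from P; ignoring the rest: Restricted to the reachable nonterminals, every rule has the form A → t or A → t B, and no two rules for the same A share a first terminal. The grammar encodes a DFA — one run per string.

Unambiguous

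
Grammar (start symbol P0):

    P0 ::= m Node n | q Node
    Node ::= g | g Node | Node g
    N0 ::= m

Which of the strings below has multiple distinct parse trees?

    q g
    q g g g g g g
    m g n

q g g g g g g

q g: 1 tree
q g g g g g g: 32 trees
m g n: 1 tree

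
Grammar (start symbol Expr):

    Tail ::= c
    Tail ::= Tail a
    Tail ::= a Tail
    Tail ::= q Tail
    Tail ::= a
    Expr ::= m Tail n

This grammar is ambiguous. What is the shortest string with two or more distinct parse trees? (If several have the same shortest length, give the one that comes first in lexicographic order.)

length 3: no string has ≥2 trees
length 4: m a a n has 2 parse trees

Two derivations of m a a n:
  Expr ⇒ m Tail n ⇒ m Tail a n ⇒ m a a n
  Expr ⇒ m Tail n ⇒ m a Tail n ⇒ m a a n

m a a n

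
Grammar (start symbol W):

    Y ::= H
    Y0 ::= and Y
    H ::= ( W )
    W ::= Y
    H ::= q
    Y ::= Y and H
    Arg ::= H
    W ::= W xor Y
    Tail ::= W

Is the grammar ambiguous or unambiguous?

Unambiguous

(Y0, Arg, Tail are unreachable from W, so their rules don't affect L(W).) W → W xor Y | Y  ;  Y → Y and H | H  — a left-associative chain with H at the bottom. Each string factors uniquely by precedence.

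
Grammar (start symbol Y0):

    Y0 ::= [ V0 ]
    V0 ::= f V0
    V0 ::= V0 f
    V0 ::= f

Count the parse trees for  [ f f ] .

2

Parse trees for [ f f ]:
  [Y0 [ [V0 f [V0 f]] ]]
  [Y0 [ [V0 [V0 f] f] ]]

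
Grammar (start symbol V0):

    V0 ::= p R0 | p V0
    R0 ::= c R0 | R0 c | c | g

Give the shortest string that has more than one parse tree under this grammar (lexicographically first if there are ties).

length 2: no string has ≥2 trees
length 3: p c c has 2 parse trees

Two derivations of p c c:
  V0 ⇒ p R0 ⇒ p c R0 ⇒ p c c
  V0 ⇒ p R0 ⇒ p R0 c ⇒ p c c

p c c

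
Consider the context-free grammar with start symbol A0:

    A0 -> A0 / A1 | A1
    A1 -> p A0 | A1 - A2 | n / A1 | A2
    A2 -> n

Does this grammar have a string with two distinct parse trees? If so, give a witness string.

Ambiguous

Witness: n / n

Derivation 1: A0 ⇒ A0 / A1 ⇒ A1 / A1 ⇒ A2 / A1 ⇒ n / A1 ⇒ n / A2 ⇒ n / n
Derivation 2: A0 ⇒ A1 ⇒ n / A1 ⇒ n / A2 ⇒ n / n

Two distinct leftmost derivations for the same string.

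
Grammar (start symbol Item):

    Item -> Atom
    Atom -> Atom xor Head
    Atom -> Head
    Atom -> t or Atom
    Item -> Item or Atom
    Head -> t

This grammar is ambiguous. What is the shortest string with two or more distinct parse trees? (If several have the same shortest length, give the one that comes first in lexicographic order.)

length 1: no string has ≥2 trees
length 3: t or t has 2 parse trees

Two derivations of t or t:
  Item ⇒ Atom ⇒ t or Atom ⇒ t or Head ⇒ t or t
  Item ⇒ Item or Atom ⇒ Atom or Atom ⇒ Head or Atom ⇒ t or Atom ⇒ t or Head ⇒ t or t

t or t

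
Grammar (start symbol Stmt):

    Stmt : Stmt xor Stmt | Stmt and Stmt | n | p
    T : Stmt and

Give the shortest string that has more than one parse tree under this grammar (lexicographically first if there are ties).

n and n and n

length 1: no string has ≥2 trees
length 3: no string has ≥2 trees
length 5: n and n and n has 2 parse trees

Two derivations of n and n and n:
  Stmt ⇒ Stmt and Stmt ⇒ Stmt and Stmt and Stmt ⇒ n and Stmt and Stmt ⇒ n and n and Stmt ⇒ n and n and n
  Stmt ⇒ Stmt and Stmt ⇒ n and Stmt ⇒ n and Stmt and Stmt ⇒ n and n and Stmt ⇒ n and n and n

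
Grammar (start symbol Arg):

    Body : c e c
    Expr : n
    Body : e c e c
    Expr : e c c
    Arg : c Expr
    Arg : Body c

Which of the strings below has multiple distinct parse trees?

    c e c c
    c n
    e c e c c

c e c c

c e c c: 2 trees
c n: 1 tree
e c e c c: 1 tree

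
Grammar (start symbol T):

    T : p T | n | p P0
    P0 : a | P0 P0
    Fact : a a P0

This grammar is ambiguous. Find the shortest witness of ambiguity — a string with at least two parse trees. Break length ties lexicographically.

p a a a

length 1: no string has ≥2 trees
length 2: no string has ≥2 trees
length 3: no string has ≥2 trees
length 4: p a a a has 2 parse trees

Two derivations of p a a a:
  T ⇒ p P0 ⇒ p P0 P0 ⇒ p a P0 ⇒ p a P0 P0 ⇒ p a a P0 ⇒ p a a a
  T ⇒ p P0 ⇒ p P0 P0 ⇒ p P0 P0 P0 ⇒ p a P0 P0 ⇒ p a a P0 ⇒ p a a a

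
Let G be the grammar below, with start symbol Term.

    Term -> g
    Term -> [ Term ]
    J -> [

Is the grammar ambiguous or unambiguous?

Only Term is reachable from Term; ignoring the rest: Each string is a nest of matched brackets around a single atom. An opening bracket forces the recursive rule; an atom forces the base rule.

Unambiguous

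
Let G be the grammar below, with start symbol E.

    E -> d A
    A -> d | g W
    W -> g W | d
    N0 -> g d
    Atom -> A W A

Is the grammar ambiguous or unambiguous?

Unambiguous

Only E, A, W are reachable from E; ignoring the rest: The reachable rules are right-linear with at most one rule per (nonterminal, next-terminal) pair. Each input token forces the next rule, so parsing is deterministic.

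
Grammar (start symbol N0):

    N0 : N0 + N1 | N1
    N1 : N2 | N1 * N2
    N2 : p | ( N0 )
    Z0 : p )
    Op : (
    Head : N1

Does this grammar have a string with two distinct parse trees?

Unambiguous

Only N0, N1, N2 are reachable from N0; ignoring the rest: The grammar is stratified — N0 handles '+' (left-recursive), N1 handles '*', N2 atoms. Each operator has a fixed associativity and precedence level, so every string has one parse.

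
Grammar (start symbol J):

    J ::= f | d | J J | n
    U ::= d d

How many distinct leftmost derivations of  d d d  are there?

Parse trees for d d d:
  [J [J d] [J [J d] [J d]]]
  [J [J [J d] [J d]] [J d]]

2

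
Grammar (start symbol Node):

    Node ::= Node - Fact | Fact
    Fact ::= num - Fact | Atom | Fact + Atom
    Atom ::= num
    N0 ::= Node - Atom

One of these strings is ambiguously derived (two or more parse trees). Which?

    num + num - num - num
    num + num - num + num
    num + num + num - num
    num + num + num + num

num + num - num - num: 2 trees
num + num - num + num: 1 tree
num + num + num - num: 1 tree
num + num + num + num: 1 tree

num + num - num - num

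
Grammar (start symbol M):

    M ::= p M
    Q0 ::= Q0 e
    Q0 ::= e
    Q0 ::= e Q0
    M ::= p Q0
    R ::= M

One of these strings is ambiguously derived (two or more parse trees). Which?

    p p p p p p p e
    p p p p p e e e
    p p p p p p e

p p p p p e e e

p p p p p p p e: 1 tree
p p p p p e e e: 4 trees
p p p p p p e: 1 tree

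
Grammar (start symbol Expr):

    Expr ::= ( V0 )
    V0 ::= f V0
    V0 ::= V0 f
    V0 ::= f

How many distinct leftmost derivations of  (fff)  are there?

Parse trees for (fff):
  [Expr ( [V0 f [V0 f [V0 f]]] )]
  [Expr ( [V0 f [V0 [V0 f] f]] )]
  [Expr ( [V0 [V0 f [V0 f]] f] )]
  [Expr ( [V0 [V0 [V0 f] f] f] )]

4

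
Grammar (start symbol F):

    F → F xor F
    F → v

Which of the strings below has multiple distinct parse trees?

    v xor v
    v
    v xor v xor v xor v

v xor v: 1 tree
v: 1 tree
v xor v xor v xor v: 5 trees

v xor v xor v xor v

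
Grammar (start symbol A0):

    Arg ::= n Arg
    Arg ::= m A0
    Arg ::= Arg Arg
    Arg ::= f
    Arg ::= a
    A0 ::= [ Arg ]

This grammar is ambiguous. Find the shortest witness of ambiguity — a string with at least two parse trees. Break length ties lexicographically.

[ a a a ]

length 3: no string has ≥2 trees
length 4: no string has ≥2 trees
length 5: [ a a a ] has 2 parse trees

Two derivations of [ a a a ]:
  A0 ⇒ [ Arg ] ⇒ [ Arg Arg ] ⇒ [ Arg Arg Arg ] ⇒ [ a Arg Arg ] ⇒ [ a a Arg ] ⇒ [ a a a ]
  A0 ⇒ [ Arg ] ⇒ [ Arg Arg ] ⇒ [ a Arg ] ⇒ [ a Arg Arg ] ⇒ [ a a Arg ] ⇒ [ a a a ]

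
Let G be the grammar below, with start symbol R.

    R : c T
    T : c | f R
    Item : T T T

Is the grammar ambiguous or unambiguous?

Unambiguous

(Item is unreachable from R, so its rules don't affect L(R).) Each reachable nonterminal has at most one production per leading terminal, and all productions are right-linear; the derivation is determined token-by-token.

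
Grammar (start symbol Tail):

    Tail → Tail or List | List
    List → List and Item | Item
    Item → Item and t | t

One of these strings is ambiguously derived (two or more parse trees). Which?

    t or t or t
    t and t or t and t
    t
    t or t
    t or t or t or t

t or t or t: 1 tree
t and t or t and t: 4 trees
t: 1 tree
t or t: 1 tree
t or t or t or t: 1 tree

t and t or t and t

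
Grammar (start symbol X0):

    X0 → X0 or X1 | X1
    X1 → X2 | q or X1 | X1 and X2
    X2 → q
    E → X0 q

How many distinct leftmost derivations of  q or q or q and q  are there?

7

Parse trees for q or q or q and q:
  [X0 [X0 [X1 [X2 q]]] or [X1 q or [X1 [X1 [X2 q]] and [X2 q]]]]
  [X0 [X0 [X1 [X2 q]]] or [X1 [X1 q or [X1 [X2 q]]] and [X2 q]]]
  [X0 [X0 [X0 [X1 [X2 q]]] or [X1 [X2 q]]] or [X1 [X1 [X2 q]] and [X2 q]]]
  [X0 [X0 [X1 q or [X1 [X2 q]]]] or [X1 [X1 [X2 q]] and [X2 q]]]
  [X0 [X1 q or [X1 q or [X1 [X1 [X2 q]] and [X2 q]]]]]
  [X0 [X1 q or [X1 [X1 q or [X1 [X2 q]]] and [X2 q]]]]
  [X0 [X1 [X1 q or [X1 q or [X1 [X2 q]]]] and [X2 q]]]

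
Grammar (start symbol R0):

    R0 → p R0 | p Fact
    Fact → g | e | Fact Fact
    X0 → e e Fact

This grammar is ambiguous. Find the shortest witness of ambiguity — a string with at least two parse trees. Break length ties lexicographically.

p e e e

length 2: no string has ≥2 trees
length 3: no string has ≥2 trees
length 4: p e e e has 2 parse trees

Two derivations of p e e e:
  R0 ⇒ p Fact ⇒ p Fact Fact ⇒ p e Fact ⇒ p e Fact Fact ⇒ p e e Fact ⇒ p e e e
  R0 ⇒ p Fact ⇒ p Fact Fact ⇒ p Fact Fact Fact ⇒ p e Fact Fact ⇒ p e e Fact ⇒ p e e e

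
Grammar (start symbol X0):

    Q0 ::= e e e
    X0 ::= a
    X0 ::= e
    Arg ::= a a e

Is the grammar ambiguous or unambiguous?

(Arg, Q0 are unreachable from X0, so their rules don't affect L(X0).) Restricted to the reachable nonterminals, every rule has the form A → t or A → t B, and no two rules for the same A share a first terminal. The grammar encodes a DFA — one run per string.

Unambiguous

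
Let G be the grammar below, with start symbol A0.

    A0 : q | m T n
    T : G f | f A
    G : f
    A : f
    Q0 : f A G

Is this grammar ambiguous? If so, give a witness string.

Ambiguous

Witness: m f f n

Derivation 1: A0 ⇒ m T n ⇒ m G f n ⇒ m f f n
Derivation 2: A0 ⇒ m T n ⇒ m f A n ⇒ m f f n

Two distinct leftmost derivations for the same string.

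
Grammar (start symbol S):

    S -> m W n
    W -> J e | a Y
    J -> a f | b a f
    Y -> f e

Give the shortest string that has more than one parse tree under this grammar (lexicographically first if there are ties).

m a f e n

length 5: m a f e n has 2 parse trees

Two derivations of m a f e n:
  S ⇒ m W n ⇒ m J e n ⇒ m a f e n
  S ⇒ m W n ⇒ m a Y n ⇒ m a f e n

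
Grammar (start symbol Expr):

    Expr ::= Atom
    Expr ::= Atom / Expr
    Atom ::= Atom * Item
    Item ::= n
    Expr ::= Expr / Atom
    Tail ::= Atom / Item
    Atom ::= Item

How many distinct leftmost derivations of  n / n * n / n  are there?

4

Parse trees for n / n * n / n:
  [Expr [Atom [Item n]] / [Expr [Atom [Atom [Item n]] * [Item n]] / [Expr [Atom [Item n]]]]]
  [Expr [Atom [Item n]] / [Expr [Expr [Atom [Atom [Item n]] * [Item n]]] / [Atom [Item n]]]]
  [Expr [Expr [Atom [Item n]] / [Expr [Atom [Atom [Item n]] * [Item n]]]] / [Atom [Item n]]]
  [Expr [Expr [Expr [Atom [Item n]]] / [Atom [Atom [Item n]] * [Item n]]] / [Atom [Item n]]]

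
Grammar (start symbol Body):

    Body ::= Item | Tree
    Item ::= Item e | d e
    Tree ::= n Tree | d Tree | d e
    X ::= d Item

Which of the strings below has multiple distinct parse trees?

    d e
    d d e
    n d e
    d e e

d e

d e: 2 trees
d d e: 1 tree
n d e: 1 tree
d e e: 1 tree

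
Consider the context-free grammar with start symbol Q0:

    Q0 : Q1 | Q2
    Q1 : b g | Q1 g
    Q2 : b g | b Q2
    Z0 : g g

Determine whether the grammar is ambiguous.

Ambiguous

Witness: b g

Derivation 1: Q0 ⇒ Q1 ⇒ b g
Derivation 2: Q0 ⇒ Q2 ⇒ b g

Two distinct leftmost derivations for the same string.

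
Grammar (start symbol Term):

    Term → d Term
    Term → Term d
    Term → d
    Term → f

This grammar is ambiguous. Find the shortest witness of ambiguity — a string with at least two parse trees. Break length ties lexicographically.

length 1: no string has ≥2 trees
length 2: d d has 2 parse trees

Two derivations of d d:
  Term ⇒ d Term ⇒ d d
  Term ⇒ Term d ⇒ d d

d d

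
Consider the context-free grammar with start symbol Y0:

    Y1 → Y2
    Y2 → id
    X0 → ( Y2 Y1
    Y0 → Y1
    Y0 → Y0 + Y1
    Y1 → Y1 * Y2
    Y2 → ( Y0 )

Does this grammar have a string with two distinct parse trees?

Unambiguous

(X0 is unreachable from Y0, so its rules don't affect L(Y0).) The grammar is stratified — Y0 handles '+' (left-recursive), Y1 handles '*', Y2 atoms. Each operator has a fixed associativity and precedence level, so every string has one parse.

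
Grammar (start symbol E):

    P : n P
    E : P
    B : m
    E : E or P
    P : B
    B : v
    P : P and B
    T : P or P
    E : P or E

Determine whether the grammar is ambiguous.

Ambiguous

Witness: m or m

Derivation 1: E ⇒ E or P ⇒ P or P ⇒ B or P ⇒ m or P ⇒ m or B ⇒ m or m
Derivation 2: E ⇒ P or E ⇒ B or E ⇒ m or E ⇒ m or P ⇒ m or B ⇒ m or m

Two distinct leftmost derivations for the same string.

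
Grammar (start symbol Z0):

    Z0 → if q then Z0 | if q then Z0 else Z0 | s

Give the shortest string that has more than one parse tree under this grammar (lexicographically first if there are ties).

length 1: no string has ≥2 trees
length 4: no string has ≥2 trees
length 6: no string has ≥2 trees
length 7: no string has ≥2 trees
length 9: if q then if q then s else s has 2 parse trees

Two derivations of if q then if q then s else s:
  Z0 ⇒ if q then Z0 ⇒ if q then if q then Z0 else Z0 ⇒ if q then if q then s else Z0 ⇒ if q then if q then s else s
  Z0 ⇒ if q then Z0 else Z0 ⇒ if q then if q then Z0 else Z0 ⇒ if q then if q then s else Z0 ⇒ if q then if q then s else s

if q then if q then s else s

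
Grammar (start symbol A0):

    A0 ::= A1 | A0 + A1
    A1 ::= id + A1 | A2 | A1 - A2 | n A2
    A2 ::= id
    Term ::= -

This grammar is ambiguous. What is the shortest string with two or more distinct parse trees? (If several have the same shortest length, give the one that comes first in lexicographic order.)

id + id

length 1: no string has ≥2 trees
length 2: no string has ≥2 trees
length 3: id + id has 2 parse trees

Two derivations of id + id:
  A0 ⇒ A1 ⇒ id + A1 ⇒ id + A2 ⇒ id + id
  A0 ⇒ A0 + A1 ⇒ A1 + A1 ⇒ A2 + A1 ⇒ id + A1 ⇒ id + A2 ⇒ id + id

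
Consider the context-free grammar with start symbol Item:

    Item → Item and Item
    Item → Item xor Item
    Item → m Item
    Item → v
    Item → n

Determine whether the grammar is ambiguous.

Ambiguous

Witness: m n and n

Derivation 1: Item ⇒ Item and Item ⇒ m Item and Item ⇒ m n and Item ⇒ m n and n
Derivation 2: Item ⇒ m Item ⇒ m Item and Item ⇒ m n and Item ⇒ m n and n

Two distinct leftmost derivations for the same string.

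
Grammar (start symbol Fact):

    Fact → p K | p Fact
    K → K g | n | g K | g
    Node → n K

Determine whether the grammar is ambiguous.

Witness: p g g

Derivation 1: Fact ⇒ p K ⇒ p K g ⇒ p g g
Derivation 2: Fact ⇒ p K ⇒ p g K ⇒ p g g

Two distinct leftmost derivations for the same string.

Ambiguous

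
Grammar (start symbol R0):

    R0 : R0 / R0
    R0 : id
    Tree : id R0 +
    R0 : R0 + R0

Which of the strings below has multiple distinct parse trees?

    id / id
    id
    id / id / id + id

id / id: 1 tree
id: 1 tree
id / id / id + id: 5 trees

id / id / id + id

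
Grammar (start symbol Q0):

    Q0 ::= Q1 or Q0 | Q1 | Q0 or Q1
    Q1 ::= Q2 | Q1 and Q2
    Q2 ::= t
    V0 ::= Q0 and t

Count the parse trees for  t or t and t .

2

Parse trees for t or t and t:
  [Q0 [Q1 [Q2 t]] or [Q0 [Q1 [Q1 [Q2 t]] and [Q2 t]]]]
  [Q0 [Q0 [Q1 [Q2 t]]] or [Q1 [Q1 [Q2 t]] and [Q2 t]]]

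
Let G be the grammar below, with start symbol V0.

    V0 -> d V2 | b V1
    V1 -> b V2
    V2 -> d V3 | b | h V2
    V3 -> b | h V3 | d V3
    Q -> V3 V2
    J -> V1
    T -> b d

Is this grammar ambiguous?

Unambiguous

(Q, J, T are unreachable from V0, so their rules don't affect L(V0).) Each reachable nonterminal has at most one production per leading terminal, and all productions are right-linear; the derivation is determined token-by-token.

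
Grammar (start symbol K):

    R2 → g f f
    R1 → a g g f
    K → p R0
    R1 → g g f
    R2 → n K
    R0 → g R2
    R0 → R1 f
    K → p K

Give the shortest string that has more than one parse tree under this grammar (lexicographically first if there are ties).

p g g f f

length 5: p g g f f has 2 parse trees

Two derivations of p g g f f:
  K ⇒ p R0 ⇒ p g R2 ⇒ p g g f f
  K ⇒ p R0 ⇒ p R1 f ⇒ p g g f f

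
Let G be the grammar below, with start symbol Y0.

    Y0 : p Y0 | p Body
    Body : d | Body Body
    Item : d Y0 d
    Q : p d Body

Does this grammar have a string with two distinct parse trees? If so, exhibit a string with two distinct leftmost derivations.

Witness: p d d d

Derivation 1: Y0 ⇒ p Body ⇒ p Body Body ⇒ p d Body ⇒ p d Body Body ⇒ p d d Body ⇒ p d d d
Derivation 2: Y0 ⇒ p Body ⇒ p Body Body ⇒ p Body Body Body ⇒ p d Body Body ⇒ p d d Body ⇒ p d d d

Two distinct leftmost derivations for the same string.

Ambiguous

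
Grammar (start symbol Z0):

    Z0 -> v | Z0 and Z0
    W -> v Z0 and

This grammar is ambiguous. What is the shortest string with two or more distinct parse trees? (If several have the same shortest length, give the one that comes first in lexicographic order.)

v and v and v

length 1: no string has ≥2 trees
length 3: no string has ≥2 trees
length 5: v and v and v has 2 parse trees

Two derivations of v and v and v:
  Z0 ⇒ Z0 and Z0 ⇒ v and Z0 ⇒ v and Z0 and Z0 ⇒ v and v and Z0 ⇒ v and v and v
  Z0 ⇒ Z0 and Z0 ⇒ Z0 and Z0 and Z0 ⇒ v and Z0 and Z0 ⇒ v and v and Z0 ⇒ v and v and v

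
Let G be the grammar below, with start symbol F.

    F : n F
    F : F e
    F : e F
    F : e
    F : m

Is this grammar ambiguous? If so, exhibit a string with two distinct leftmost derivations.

Ambiguous

Witness: e e

Derivation 1: F ⇒ F e ⇒ e e
Derivation 2: F ⇒ e F ⇒ e e

Two distinct leftmost derivations for the same string.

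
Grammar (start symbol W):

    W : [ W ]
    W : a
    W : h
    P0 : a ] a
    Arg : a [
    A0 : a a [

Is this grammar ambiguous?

(Arg, A0, P0 are unreachable from W, so their rules don't affect L(W).) Each string is a nest of matched brackets around a single atom. An opening bracket forces the recursive rule; an atom forces the base rule.

Unambiguous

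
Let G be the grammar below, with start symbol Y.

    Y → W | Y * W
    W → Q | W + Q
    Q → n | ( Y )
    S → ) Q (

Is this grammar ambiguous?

Unambiguous

Only Y, W, Q are reachable from Y; ignoring the rest: This is a standard precedence ladder (Y over W over Q), with each level left-recursive on its own operator ('*' at Y, '+' at W). That structure is LR(1), hence unambiguous.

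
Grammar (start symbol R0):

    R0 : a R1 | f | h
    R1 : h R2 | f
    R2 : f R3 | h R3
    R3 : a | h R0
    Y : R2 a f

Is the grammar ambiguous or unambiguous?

Unambiguous

(Y is unreachable from R0, so its rules don't affect L(R0).) The reachable rules are right-linear with at most one rule per (nonterminal, next-terminal) pair. Each input token forces the next rule, so parsing is deterministic.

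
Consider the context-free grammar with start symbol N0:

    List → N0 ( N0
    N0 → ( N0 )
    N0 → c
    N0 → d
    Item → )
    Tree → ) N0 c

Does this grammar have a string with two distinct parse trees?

Unambiguous

Only N0 is reachable from N0; ignoring the rest: Each string is a nest of matched brackets around a single atom. An opening bracket forces the recursive rule; an atom forces the base rule.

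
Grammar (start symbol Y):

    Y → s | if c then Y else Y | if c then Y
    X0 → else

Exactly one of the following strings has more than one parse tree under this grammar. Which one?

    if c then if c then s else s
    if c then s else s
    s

if c then if c then s else s

if c then if c then s else s: 2 trees
if c then s else s: 1 tree
s: 1 tree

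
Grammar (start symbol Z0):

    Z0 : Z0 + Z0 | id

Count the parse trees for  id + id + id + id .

Parse trees for id + id + id + id:
  [Z0 [Z0 id] + [Z0 [Z0 id] + [Z0 [Z0 id] + [Z0 id]]]]
  [Z0 [Z0 id] + [Z0 [Z0 [Z0 id] + [Z0 id]] + [Z0 id]]]
  [Z0 [Z0 [Z0 id] + [Z0 id]] + [Z0 [Z0 id] + [Z0 id]]]
  [Z0 [Z0 [Z0 id] + [Z0 [Z0 id] + [Z0 id]]] + [Z0 id]]
  [Z0 [Z0 [Z0 [Z0 id] + [Z0 id]] + [Z0 id]] + [Z0 id]]

5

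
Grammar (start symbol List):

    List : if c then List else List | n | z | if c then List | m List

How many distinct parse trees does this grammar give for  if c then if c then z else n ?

Parse trees for if c then if c then z else n:
  [List if c then [List if c then [List z]] else [List n]]
  [List if c then [List if c then [List z] else [List n]]]

2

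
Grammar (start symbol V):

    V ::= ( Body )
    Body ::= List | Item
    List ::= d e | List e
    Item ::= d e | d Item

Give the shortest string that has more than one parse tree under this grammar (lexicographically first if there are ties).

( d e )

length 4: ( d e ) has 2 parse trees

Two derivations of ( d e ):
  V ⇒ ( Body ) ⇒ ( List ) ⇒ ( d e )
  V ⇒ ( Body ) ⇒ ( Item ) ⇒ ( d e )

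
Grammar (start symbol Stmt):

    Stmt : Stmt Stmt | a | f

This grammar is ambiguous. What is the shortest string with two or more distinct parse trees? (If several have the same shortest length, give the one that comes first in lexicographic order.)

length 1: no string has ≥2 trees
length 2: no string has ≥2 trees
length 3: a a a has 2 parse trees

Two derivations of a a a:
  Stmt ⇒ Stmt Stmt ⇒ Stmt Stmt Stmt ⇒ a Stmt Stmt ⇒ a a Stmt ⇒ a a a
  Stmt ⇒ Stmt Stmt ⇒ a Stmt ⇒ a Stmt Stmt ⇒ a a Stmt ⇒ a a a

a a a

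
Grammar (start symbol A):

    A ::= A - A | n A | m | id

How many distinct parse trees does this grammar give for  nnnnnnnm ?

1

Parse trees for nnnnnnnm:
  [A n [A n [A n [A n [A n [A n [A n [A m]]]]]]]]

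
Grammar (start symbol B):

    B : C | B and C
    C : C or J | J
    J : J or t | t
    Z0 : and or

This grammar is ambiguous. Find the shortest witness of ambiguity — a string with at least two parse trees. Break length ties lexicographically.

t or t

length 1: no string has ≥2 trees
length 3: t or t has 2 parse trees

Two derivations of t or t:
  B ⇒ C ⇒ C or J ⇒ J or J ⇒ t or J ⇒ t or t
  B ⇒ C ⇒ J ⇒ J or t ⇒ t or t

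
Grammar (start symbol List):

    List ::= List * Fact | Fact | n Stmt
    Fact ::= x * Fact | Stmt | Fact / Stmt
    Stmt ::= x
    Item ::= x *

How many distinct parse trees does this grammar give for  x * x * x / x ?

7

Parse trees for x * x * x / x:
  [List [List [Fact [Stmt x]]] * [Fact x * [Fact [Fact [Stmt x]] / [Stmt x]]]]
  [List [List [Fact [Stmt x]]] * [Fact [Fact x * [Fact [Stmt x]]] / [Stmt x]]]
  [List [List [List [Fact [Stmt x]]] * [Fact [Stmt x]]] * [Fact [Fact [Stmt x]] / [Stmt x]]]
  [List [List [Fact x * [Fact [Stmt x]]]] * [Fact [Fact [Stmt x]] / [Stmt x]]]
  [List [Fact x * [Fact x * [Fact [Fact [Stmt x]] / [Stmt x]]]]]
  [List [Fact x * [Fact [Fact x * [Fact [Stmt x]]] / [Stmt x]]]]
  [List [Fact [Fact x * [Fact x * [Fact [Stmt x]]]] / [Stmt x]]]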